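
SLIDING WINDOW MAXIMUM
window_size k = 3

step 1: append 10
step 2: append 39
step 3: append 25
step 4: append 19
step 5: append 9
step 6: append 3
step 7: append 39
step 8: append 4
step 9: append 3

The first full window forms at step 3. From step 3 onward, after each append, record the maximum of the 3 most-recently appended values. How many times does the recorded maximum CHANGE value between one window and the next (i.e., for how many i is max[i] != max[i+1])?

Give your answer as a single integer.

Answer: 3

Derivation:
step 1: append 10 -> window=[10] (not full yet)
step 2: append 39 -> window=[10, 39] (not full yet)
step 3: append 25 -> window=[10, 39, 25] -> max=39
step 4: append 19 -> window=[39, 25, 19] -> max=39
step 5: append 9 -> window=[25, 19, 9] -> max=25
step 6: append 3 -> window=[19, 9, 3] -> max=19
step 7: append 39 -> window=[9, 3, 39] -> max=39
step 8: append 4 -> window=[3, 39, 4] -> max=39
step 9: append 3 -> window=[39, 4, 3] -> max=39
Recorded maximums: 39 39 25 19 39 39 39
Changes between consecutive maximums: 3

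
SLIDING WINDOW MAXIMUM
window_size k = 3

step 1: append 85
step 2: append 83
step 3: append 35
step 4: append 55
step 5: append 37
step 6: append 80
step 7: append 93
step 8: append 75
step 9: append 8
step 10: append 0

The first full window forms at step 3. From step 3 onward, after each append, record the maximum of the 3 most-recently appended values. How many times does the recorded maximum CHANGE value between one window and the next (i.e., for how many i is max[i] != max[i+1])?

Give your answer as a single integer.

step 1: append 85 -> window=[85] (not full yet)
step 2: append 83 -> window=[85, 83] (not full yet)
step 3: append 35 -> window=[85, 83, 35] -> max=85
step 4: append 55 -> window=[83, 35, 55] -> max=83
step 5: append 37 -> window=[35, 55, 37] -> max=55
step 6: append 80 -> window=[55, 37, 80] -> max=80
step 7: append 93 -> window=[37, 80, 93] -> max=93
step 8: append 75 -> window=[80, 93, 75] -> max=93
step 9: append 8 -> window=[93, 75, 8] -> max=93
step 10: append 0 -> window=[75, 8, 0] -> max=75
Recorded maximums: 85 83 55 80 93 93 93 75
Changes between consecutive maximums: 5

Answer: 5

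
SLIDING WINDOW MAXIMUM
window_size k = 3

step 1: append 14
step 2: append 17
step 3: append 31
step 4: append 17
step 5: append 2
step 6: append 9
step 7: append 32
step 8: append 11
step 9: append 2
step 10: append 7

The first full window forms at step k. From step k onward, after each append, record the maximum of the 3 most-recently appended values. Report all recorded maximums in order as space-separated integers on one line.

Answer: 31 31 31 17 32 32 32 11

Derivation:
step 1: append 14 -> window=[14] (not full yet)
step 2: append 17 -> window=[14, 17] (not full yet)
step 3: append 31 -> window=[14, 17, 31] -> max=31
step 4: append 17 -> window=[17, 31, 17] -> max=31
step 5: append 2 -> window=[31, 17, 2] -> max=31
step 6: append 9 -> window=[17, 2, 9] -> max=17
step 7: append 32 -> window=[2, 9, 32] -> max=32
step 8: append 11 -> window=[9, 32, 11] -> max=32
step 9: append 2 -> window=[32, 11, 2] -> max=32
step 10: append 7 -> window=[11, 2, 7] -> max=11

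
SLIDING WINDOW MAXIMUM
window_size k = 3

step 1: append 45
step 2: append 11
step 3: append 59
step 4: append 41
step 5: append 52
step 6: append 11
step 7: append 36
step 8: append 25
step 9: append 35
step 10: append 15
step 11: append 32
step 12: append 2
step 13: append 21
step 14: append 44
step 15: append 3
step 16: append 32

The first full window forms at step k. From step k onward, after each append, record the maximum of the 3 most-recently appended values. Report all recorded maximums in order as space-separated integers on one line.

Answer: 59 59 59 52 52 36 36 35 35 32 32 44 44 44

Derivation:
step 1: append 45 -> window=[45] (not full yet)
step 2: append 11 -> window=[45, 11] (not full yet)
step 3: append 59 -> window=[45, 11, 59] -> max=59
step 4: append 41 -> window=[11, 59, 41] -> max=59
step 5: append 52 -> window=[59, 41, 52] -> max=59
step 6: append 11 -> window=[41, 52, 11] -> max=52
step 7: append 36 -> window=[52, 11, 36] -> max=52
step 8: append 25 -> window=[11, 36, 25] -> max=36
step 9: append 35 -> window=[36, 25, 35] -> max=36
step 10: append 15 -> window=[25, 35, 15] -> max=35
step 11: append 32 -> window=[35, 15, 32] -> max=35
step 12: append 2 -> window=[15, 32, 2] -> max=32
step 13: append 21 -> window=[32, 2, 21] -> max=32
step 14: append 44 -> window=[2, 21, 44] -> max=44
step 15: append 3 -> window=[21, 44, 3] -> max=44
step 16: append 32 -> window=[44, 3, 32] -> max=44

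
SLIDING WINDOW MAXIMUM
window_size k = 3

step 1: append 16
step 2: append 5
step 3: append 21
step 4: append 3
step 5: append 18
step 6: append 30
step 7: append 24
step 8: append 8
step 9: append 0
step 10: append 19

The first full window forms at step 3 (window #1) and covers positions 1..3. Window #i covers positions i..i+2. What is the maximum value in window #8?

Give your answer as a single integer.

Answer: 19

Derivation:
step 1: append 16 -> window=[16] (not full yet)
step 2: append 5 -> window=[16, 5] (not full yet)
step 3: append 21 -> window=[16, 5, 21] -> max=21
step 4: append 3 -> window=[5, 21, 3] -> max=21
step 5: append 18 -> window=[21, 3, 18] -> max=21
step 6: append 30 -> window=[3, 18, 30] -> max=30
step 7: append 24 -> window=[18, 30, 24] -> max=30
step 8: append 8 -> window=[30, 24, 8] -> max=30
step 9: append 0 -> window=[24, 8, 0] -> max=24
step 10: append 19 -> window=[8, 0, 19] -> max=19
Window #8 max = 19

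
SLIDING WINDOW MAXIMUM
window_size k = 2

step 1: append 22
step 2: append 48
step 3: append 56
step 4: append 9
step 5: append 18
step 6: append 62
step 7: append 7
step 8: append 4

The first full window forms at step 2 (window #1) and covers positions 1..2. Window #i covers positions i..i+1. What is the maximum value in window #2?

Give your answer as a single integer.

step 1: append 22 -> window=[22] (not full yet)
step 2: append 48 -> window=[22, 48] -> max=48
step 3: append 56 -> window=[48, 56] -> max=56
Window #2 max = 56

Answer: 56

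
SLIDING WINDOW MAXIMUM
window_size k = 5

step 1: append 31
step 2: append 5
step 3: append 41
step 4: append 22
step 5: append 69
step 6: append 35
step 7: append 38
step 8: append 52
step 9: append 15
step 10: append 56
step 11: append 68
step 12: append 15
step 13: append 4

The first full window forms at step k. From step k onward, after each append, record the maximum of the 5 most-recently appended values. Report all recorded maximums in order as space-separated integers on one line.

Answer: 69 69 69 69 69 56 68 68 68

Derivation:
step 1: append 31 -> window=[31] (not full yet)
step 2: append 5 -> window=[31, 5] (not full yet)
step 3: append 41 -> window=[31, 5, 41] (not full yet)
step 4: append 22 -> window=[31, 5, 41, 22] (not full yet)
step 5: append 69 -> window=[31, 5, 41, 22, 69] -> max=69
step 6: append 35 -> window=[5, 41, 22, 69, 35] -> max=69
step 7: append 38 -> window=[41, 22, 69, 35, 38] -> max=69
step 8: append 52 -> window=[22, 69, 35, 38, 52] -> max=69
step 9: append 15 -> window=[69, 35, 38, 52, 15] -> max=69
step 10: append 56 -> window=[35, 38, 52, 15, 56] -> max=56
step 11: append 68 -> window=[38, 52, 15, 56, 68] -> max=68
step 12: append 15 -> window=[52, 15, 56, 68, 15] -> max=68
step 13: append 4 -> window=[15, 56, 68, 15, 4] -> max=68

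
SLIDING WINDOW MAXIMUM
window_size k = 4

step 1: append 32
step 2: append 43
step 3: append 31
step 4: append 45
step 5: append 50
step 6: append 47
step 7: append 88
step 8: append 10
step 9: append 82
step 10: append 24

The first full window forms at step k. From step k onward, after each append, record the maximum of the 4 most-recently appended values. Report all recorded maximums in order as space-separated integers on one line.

Answer: 45 50 50 88 88 88 88

Derivation:
step 1: append 32 -> window=[32] (not full yet)
step 2: append 43 -> window=[32, 43] (not full yet)
step 3: append 31 -> window=[32, 43, 31] (not full yet)
step 4: append 45 -> window=[32, 43, 31, 45] -> max=45
step 5: append 50 -> window=[43, 31, 45, 50] -> max=50
step 6: append 47 -> window=[31, 45, 50, 47] -> max=50
step 7: append 88 -> window=[45, 50, 47, 88] -> max=88
step 8: append 10 -> window=[50, 47, 88, 10] -> max=88
step 9: append 82 -> window=[47, 88, 10, 82] -> max=88
step 10: append 24 -> window=[88, 10, 82, 24] -> max=88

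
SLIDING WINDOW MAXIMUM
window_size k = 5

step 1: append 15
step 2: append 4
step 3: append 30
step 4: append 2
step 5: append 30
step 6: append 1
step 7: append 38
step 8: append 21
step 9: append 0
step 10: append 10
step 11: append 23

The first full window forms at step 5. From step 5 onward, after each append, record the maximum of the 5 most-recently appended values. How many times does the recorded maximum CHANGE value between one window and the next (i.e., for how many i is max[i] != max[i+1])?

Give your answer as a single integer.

step 1: append 15 -> window=[15] (not full yet)
step 2: append 4 -> window=[15, 4] (not full yet)
step 3: append 30 -> window=[15, 4, 30] (not full yet)
step 4: append 2 -> window=[15, 4, 30, 2] (not full yet)
step 5: append 30 -> window=[15, 4, 30, 2, 30] -> max=30
step 6: append 1 -> window=[4, 30, 2, 30, 1] -> max=30
step 7: append 38 -> window=[30, 2, 30, 1, 38] -> max=38
step 8: append 21 -> window=[2, 30, 1, 38, 21] -> max=38
step 9: append 0 -> window=[30, 1, 38, 21, 0] -> max=38
step 10: append 10 -> window=[1, 38, 21, 0, 10] -> max=38
step 11: append 23 -> window=[38, 21, 0, 10, 23] -> max=38
Recorded maximums: 30 30 38 38 38 38 38
Changes between consecutive maximums: 1

Answer: 1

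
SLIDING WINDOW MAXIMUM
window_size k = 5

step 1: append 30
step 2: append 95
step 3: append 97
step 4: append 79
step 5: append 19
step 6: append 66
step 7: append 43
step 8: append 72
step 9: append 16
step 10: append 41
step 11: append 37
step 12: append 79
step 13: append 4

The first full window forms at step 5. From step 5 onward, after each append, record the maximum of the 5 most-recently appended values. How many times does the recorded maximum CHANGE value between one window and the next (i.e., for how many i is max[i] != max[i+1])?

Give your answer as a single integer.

step 1: append 30 -> window=[30] (not full yet)
step 2: append 95 -> window=[30, 95] (not full yet)
step 3: append 97 -> window=[30, 95, 97] (not full yet)
step 4: append 79 -> window=[30, 95, 97, 79] (not full yet)
step 5: append 19 -> window=[30, 95, 97, 79, 19] -> max=97
step 6: append 66 -> window=[95, 97, 79, 19, 66] -> max=97
step 7: append 43 -> window=[97, 79, 19, 66, 43] -> max=97
step 8: append 72 -> window=[79, 19, 66, 43, 72] -> max=79
step 9: append 16 -> window=[19, 66, 43, 72, 16] -> max=72
step 10: append 41 -> window=[66, 43, 72, 16, 41] -> max=72
step 11: append 37 -> window=[43, 72, 16, 41, 37] -> max=72
step 12: append 79 -> window=[72, 16, 41, 37, 79] -> max=79
step 13: append 4 -> window=[16, 41, 37, 79, 4] -> max=79
Recorded maximums: 97 97 97 79 72 72 72 79 79
Changes between consecutive maximums: 3

Answer: 3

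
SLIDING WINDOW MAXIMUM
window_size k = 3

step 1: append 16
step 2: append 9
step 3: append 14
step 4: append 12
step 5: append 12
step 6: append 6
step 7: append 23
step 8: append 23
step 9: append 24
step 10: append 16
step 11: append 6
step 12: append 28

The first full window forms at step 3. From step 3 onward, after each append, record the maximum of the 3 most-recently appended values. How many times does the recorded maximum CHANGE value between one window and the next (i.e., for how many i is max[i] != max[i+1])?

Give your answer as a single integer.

step 1: append 16 -> window=[16] (not full yet)
step 2: append 9 -> window=[16, 9] (not full yet)
step 3: append 14 -> window=[16, 9, 14] -> max=16
step 4: append 12 -> window=[9, 14, 12] -> max=14
step 5: append 12 -> window=[14, 12, 12] -> max=14
step 6: append 6 -> window=[12, 12, 6] -> max=12
step 7: append 23 -> window=[12, 6, 23] -> max=23
step 8: append 23 -> window=[6, 23, 23] -> max=23
step 9: append 24 -> window=[23, 23, 24] -> max=24
step 10: append 16 -> window=[23, 24, 16] -> max=24
step 11: append 6 -> window=[24, 16, 6] -> max=24
step 12: append 28 -> window=[16, 6, 28] -> max=28
Recorded maximums: 16 14 14 12 23 23 24 24 24 28
Changes between consecutive maximums: 5

Answer: 5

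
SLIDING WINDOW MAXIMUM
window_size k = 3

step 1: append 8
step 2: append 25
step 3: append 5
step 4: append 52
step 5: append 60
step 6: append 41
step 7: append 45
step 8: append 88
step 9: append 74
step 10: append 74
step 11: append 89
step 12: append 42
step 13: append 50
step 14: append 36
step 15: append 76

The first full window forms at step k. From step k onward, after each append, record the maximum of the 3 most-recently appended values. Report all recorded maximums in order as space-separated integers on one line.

Answer: 25 52 60 60 60 88 88 88 89 89 89 50 76

Derivation:
step 1: append 8 -> window=[8] (not full yet)
step 2: append 25 -> window=[8, 25] (not full yet)
step 3: append 5 -> window=[8, 25, 5] -> max=25
step 4: append 52 -> window=[25, 5, 52] -> max=52
step 5: append 60 -> window=[5, 52, 60] -> max=60
step 6: append 41 -> window=[52, 60, 41] -> max=60
step 7: append 45 -> window=[60, 41, 45] -> max=60
step 8: append 88 -> window=[41, 45, 88] -> max=88
step 9: append 74 -> window=[45, 88, 74] -> max=88
step 10: append 74 -> window=[88, 74, 74] -> max=88
step 11: append 89 -> window=[74, 74, 89] -> max=89
step 12: append 42 -> window=[74, 89, 42] -> max=89
step 13: append 50 -> window=[89, 42, 50] -> max=89
step 14: append 36 -> window=[42, 50, 36] -> max=50
step 15: append 76 -> window=[50, 36, 76] -> max=76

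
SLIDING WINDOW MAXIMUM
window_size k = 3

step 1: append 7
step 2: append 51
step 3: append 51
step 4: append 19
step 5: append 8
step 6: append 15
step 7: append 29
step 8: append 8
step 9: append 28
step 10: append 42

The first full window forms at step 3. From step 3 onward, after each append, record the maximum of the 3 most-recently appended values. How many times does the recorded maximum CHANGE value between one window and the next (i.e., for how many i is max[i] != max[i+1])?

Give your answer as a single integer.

step 1: append 7 -> window=[7] (not full yet)
step 2: append 51 -> window=[7, 51] (not full yet)
step 3: append 51 -> window=[7, 51, 51] -> max=51
step 4: append 19 -> window=[51, 51, 19] -> max=51
step 5: append 8 -> window=[51, 19, 8] -> max=51
step 6: append 15 -> window=[19, 8, 15] -> max=19
step 7: append 29 -> window=[8, 15, 29] -> max=29
step 8: append 8 -> window=[15, 29, 8] -> max=29
step 9: append 28 -> window=[29, 8, 28] -> max=29
step 10: append 42 -> window=[8, 28, 42] -> max=42
Recorded maximums: 51 51 51 19 29 29 29 42
Changes between consecutive maximums: 3

Answer: 3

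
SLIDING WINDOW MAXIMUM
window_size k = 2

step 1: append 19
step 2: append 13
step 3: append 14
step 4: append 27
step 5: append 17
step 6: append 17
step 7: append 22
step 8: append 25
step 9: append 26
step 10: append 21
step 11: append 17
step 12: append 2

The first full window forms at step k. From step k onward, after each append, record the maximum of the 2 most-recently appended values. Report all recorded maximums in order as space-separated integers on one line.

step 1: append 19 -> window=[19] (not full yet)
step 2: append 13 -> window=[19, 13] -> max=19
step 3: append 14 -> window=[13, 14] -> max=14
step 4: append 27 -> window=[14, 27] -> max=27
step 5: append 17 -> window=[27, 17] -> max=27
step 6: append 17 -> window=[17, 17] -> max=17
step 7: append 22 -> window=[17, 22] -> max=22
step 8: append 25 -> window=[22, 25] -> max=25
step 9: append 26 -> window=[25, 26] -> max=26
step 10: append 21 -> window=[26, 21] -> max=26
step 11: append 17 -> window=[21, 17] -> max=21
step 12: append 2 -> window=[17, 2] -> max=17

Answer: 19 14 27 27 17 22 25 26 26 21 17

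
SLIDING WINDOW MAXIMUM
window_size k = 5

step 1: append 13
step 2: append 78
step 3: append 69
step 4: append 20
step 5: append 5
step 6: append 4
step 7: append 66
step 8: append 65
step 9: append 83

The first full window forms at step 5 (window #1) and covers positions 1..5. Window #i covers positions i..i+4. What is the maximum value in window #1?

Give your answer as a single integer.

Answer: 78

Derivation:
step 1: append 13 -> window=[13] (not full yet)
step 2: append 78 -> window=[13, 78] (not full yet)
step 3: append 69 -> window=[13, 78, 69] (not full yet)
step 4: append 20 -> window=[13, 78, 69, 20] (not full yet)
step 5: append 5 -> window=[13, 78, 69, 20, 5] -> max=78
Window #1 max = 78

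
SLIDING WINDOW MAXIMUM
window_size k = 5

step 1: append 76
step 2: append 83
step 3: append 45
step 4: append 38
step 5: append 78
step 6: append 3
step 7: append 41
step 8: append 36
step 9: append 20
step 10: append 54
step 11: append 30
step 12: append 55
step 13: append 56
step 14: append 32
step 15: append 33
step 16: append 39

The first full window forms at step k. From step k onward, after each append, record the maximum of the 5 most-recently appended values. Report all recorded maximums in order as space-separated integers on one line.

Answer: 83 83 78 78 78 54 54 55 56 56 56 56

Derivation:
step 1: append 76 -> window=[76] (not full yet)
step 2: append 83 -> window=[76, 83] (not full yet)
step 3: append 45 -> window=[76, 83, 45] (not full yet)
step 4: append 38 -> window=[76, 83, 45, 38] (not full yet)
step 5: append 78 -> window=[76, 83, 45, 38, 78] -> max=83
step 6: append 3 -> window=[83, 45, 38, 78, 3] -> max=83
step 7: append 41 -> window=[45, 38, 78, 3, 41] -> max=78
step 8: append 36 -> window=[38, 78, 3, 41, 36] -> max=78
step 9: append 20 -> window=[78, 3, 41, 36, 20] -> max=78
step 10: append 54 -> window=[3, 41, 36, 20, 54] -> max=54
step 11: append 30 -> window=[41, 36, 20, 54, 30] -> max=54
step 12: append 55 -> window=[36, 20, 54, 30, 55] -> max=55
step 13: append 56 -> window=[20, 54, 30, 55, 56] -> max=56
step 14: append 32 -> window=[54, 30, 55, 56, 32] -> max=56
step 15: append 33 -> window=[30, 55, 56, 32, 33] -> max=56
step 16: append 39 -> window=[55, 56, 32, 33, 39] -> max=56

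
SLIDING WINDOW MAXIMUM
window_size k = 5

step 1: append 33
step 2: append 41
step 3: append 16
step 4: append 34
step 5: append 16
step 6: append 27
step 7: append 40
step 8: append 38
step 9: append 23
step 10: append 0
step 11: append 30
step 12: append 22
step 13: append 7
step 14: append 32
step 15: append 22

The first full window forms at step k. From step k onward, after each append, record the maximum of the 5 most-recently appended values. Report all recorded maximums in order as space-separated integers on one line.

Answer: 41 41 40 40 40 40 40 38 30 32 32

Derivation:
step 1: append 33 -> window=[33] (not full yet)
step 2: append 41 -> window=[33, 41] (not full yet)
step 3: append 16 -> window=[33, 41, 16] (not full yet)
step 4: append 34 -> window=[33, 41, 16, 34] (not full yet)
step 5: append 16 -> window=[33, 41, 16, 34, 16] -> max=41
step 6: append 27 -> window=[41, 16, 34, 16, 27] -> max=41
step 7: append 40 -> window=[16, 34, 16, 27, 40] -> max=40
step 8: append 38 -> window=[34, 16, 27, 40, 38] -> max=40
step 9: append 23 -> window=[16, 27, 40, 38, 23] -> max=40
step 10: append 0 -> window=[27, 40, 38, 23, 0] -> max=40
step 11: append 30 -> window=[40, 38, 23, 0, 30] -> max=40
step 12: append 22 -> window=[38, 23, 0, 30, 22] -> max=38
step 13: append 7 -> window=[23, 0, 30, 22, 7] -> max=30
step 14: append 32 -> window=[0, 30, 22, 7, 32] -> max=32
step 15: append 22 -> window=[30, 22, 7, 32, 22] -> max=32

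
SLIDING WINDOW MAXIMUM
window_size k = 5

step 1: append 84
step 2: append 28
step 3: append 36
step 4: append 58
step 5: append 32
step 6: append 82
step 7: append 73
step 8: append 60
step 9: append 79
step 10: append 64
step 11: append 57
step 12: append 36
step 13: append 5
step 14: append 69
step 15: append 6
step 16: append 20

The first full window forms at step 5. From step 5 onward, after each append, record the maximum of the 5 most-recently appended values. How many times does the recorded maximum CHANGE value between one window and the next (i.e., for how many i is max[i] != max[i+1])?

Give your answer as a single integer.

step 1: append 84 -> window=[84] (not full yet)
step 2: append 28 -> window=[84, 28] (not full yet)
step 3: append 36 -> window=[84, 28, 36] (not full yet)
step 4: append 58 -> window=[84, 28, 36, 58] (not full yet)
step 5: append 32 -> window=[84, 28, 36, 58, 32] -> max=84
step 6: append 82 -> window=[28, 36, 58, 32, 82] -> max=82
step 7: append 73 -> window=[36, 58, 32, 82, 73] -> max=82
step 8: append 60 -> window=[58, 32, 82, 73, 60] -> max=82
step 9: append 79 -> window=[32, 82, 73, 60, 79] -> max=82
step 10: append 64 -> window=[82, 73, 60, 79, 64] -> max=82
step 11: append 57 -> window=[73, 60, 79, 64, 57] -> max=79
step 12: append 36 -> window=[60, 79, 64, 57, 36] -> max=79
step 13: append 5 -> window=[79, 64, 57, 36, 5] -> max=79
step 14: append 69 -> window=[64, 57, 36, 5, 69] -> max=69
step 15: append 6 -> window=[57, 36, 5, 69, 6] -> max=69
step 16: append 20 -> window=[36, 5, 69, 6, 20] -> max=69
Recorded maximums: 84 82 82 82 82 82 79 79 79 69 69 69
Changes between consecutive maximums: 3

Answer: 3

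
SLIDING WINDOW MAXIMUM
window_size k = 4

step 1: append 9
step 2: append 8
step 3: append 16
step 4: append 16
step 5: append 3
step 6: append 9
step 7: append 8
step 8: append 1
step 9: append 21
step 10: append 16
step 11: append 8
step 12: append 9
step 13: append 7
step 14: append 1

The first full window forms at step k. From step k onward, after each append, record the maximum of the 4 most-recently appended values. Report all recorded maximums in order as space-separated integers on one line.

step 1: append 9 -> window=[9] (not full yet)
step 2: append 8 -> window=[9, 8] (not full yet)
step 3: append 16 -> window=[9, 8, 16] (not full yet)
step 4: append 16 -> window=[9, 8, 16, 16] -> max=16
step 5: append 3 -> window=[8, 16, 16, 3] -> max=16
step 6: append 9 -> window=[16, 16, 3, 9] -> max=16
step 7: append 8 -> window=[16, 3, 9, 8] -> max=16
step 8: append 1 -> window=[3, 9, 8, 1] -> max=9
step 9: append 21 -> window=[9, 8, 1, 21] -> max=21
step 10: append 16 -> window=[8, 1, 21, 16] -> max=21
step 11: append 8 -> window=[1, 21, 16, 8] -> max=21
step 12: append 9 -> window=[21, 16, 8, 9] -> max=21
step 13: append 7 -> window=[16, 8, 9, 7] -> max=16
step 14: append 1 -> window=[8, 9, 7, 1] -> max=9

Answer: 16 16 16 16 9 21 21 21 21 16 9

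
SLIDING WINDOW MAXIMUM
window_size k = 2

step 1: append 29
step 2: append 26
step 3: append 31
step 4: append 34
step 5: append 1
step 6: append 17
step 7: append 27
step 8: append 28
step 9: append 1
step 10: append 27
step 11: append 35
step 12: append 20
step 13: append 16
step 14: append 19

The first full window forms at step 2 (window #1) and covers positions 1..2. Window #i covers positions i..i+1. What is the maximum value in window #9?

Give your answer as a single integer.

Answer: 27

Derivation:
step 1: append 29 -> window=[29] (not full yet)
step 2: append 26 -> window=[29, 26] -> max=29
step 3: append 31 -> window=[26, 31] -> max=31
step 4: append 34 -> window=[31, 34] -> max=34
step 5: append 1 -> window=[34, 1] -> max=34
step 6: append 17 -> window=[1, 17] -> max=17
step 7: append 27 -> window=[17, 27] -> max=27
step 8: append 28 -> window=[27, 28] -> max=28
step 9: append 1 -> window=[28, 1] -> max=28
step 10: append 27 -> window=[1, 27] -> max=27
Window #9 max = 27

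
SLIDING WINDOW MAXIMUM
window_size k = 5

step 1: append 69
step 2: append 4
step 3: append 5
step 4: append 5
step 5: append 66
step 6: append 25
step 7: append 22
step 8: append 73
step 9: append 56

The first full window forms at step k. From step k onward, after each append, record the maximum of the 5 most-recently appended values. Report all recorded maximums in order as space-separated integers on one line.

Answer: 69 66 66 73 73

Derivation:
step 1: append 69 -> window=[69] (not full yet)
step 2: append 4 -> window=[69, 4] (not full yet)
step 3: append 5 -> window=[69, 4, 5] (not full yet)
step 4: append 5 -> window=[69, 4, 5, 5] (not full yet)
step 5: append 66 -> window=[69, 4, 5, 5, 66] -> max=69
step 6: append 25 -> window=[4, 5, 5, 66, 25] -> max=66
step 7: append 22 -> window=[5, 5, 66, 25, 22] -> max=66
step 8: append 73 -> window=[5, 66, 25, 22, 73] -> max=73
step 9: append 56 -> window=[66, 25, 22, 73, 56] -> max=73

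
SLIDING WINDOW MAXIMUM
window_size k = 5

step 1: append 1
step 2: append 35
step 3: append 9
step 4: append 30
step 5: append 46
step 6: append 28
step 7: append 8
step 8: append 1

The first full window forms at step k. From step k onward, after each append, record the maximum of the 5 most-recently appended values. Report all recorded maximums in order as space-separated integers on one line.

Answer: 46 46 46 46

Derivation:
step 1: append 1 -> window=[1] (not full yet)
step 2: append 35 -> window=[1, 35] (not full yet)
step 3: append 9 -> window=[1, 35, 9] (not full yet)
step 4: append 30 -> window=[1, 35, 9, 30] (not full yet)
step 5: append 46 -> window=[1, 35, 9, 30, 46] -> max=46
step 6: append 28 -> window=[35, 9, 30, 46, 28] -> max=46
step 7: append 8 -> window=[9, 30, 46, 28, 8] -> max=46
step 8: append 1 -> window=[30, 46, 28, 8, 1] -> max=46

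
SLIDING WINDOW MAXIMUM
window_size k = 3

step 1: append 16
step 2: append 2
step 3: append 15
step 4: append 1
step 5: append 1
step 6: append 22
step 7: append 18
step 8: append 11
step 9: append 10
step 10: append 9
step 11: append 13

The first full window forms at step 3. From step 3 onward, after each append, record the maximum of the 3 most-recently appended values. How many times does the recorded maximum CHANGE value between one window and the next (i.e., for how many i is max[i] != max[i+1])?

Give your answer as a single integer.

step 1: append 16 -> window=[16] (not full yet)
step 2: append 2 -> window=[16, 2] (not full yet)
step 3: append 15 -> window=[16, 2, 15] -> max=16
step 4: append 1 -> window=[2, 15, 1] -> max=15
step 5: append 1 -> window=[15, 1, 1] -> max=15
step 6: append 22 -> window=[1, 1, 22] -> max=22
step 7: append 18 -> window=[1, 22, 18] -> max=22
step 8: append 11 -> window=[22, 18, 11] -> max=22
step 9: append 10 -> window=[18, 11, 10] -> max=18
step 10: append 9 -> window=[11, 10, 9] -> max=11
step 11: append 13 -> window=[10, 9, 13] -> max=13
Recorded maximums: 16 15 15 22 22 22 18 11 13
Changes between consecutive maximums: 5

Answer: 5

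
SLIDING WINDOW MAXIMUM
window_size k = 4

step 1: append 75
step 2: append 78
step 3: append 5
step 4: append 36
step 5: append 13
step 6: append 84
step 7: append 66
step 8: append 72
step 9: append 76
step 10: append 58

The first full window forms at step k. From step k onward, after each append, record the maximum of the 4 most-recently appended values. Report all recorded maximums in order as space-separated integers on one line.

Answer: 78 78 84 84 84 84 76

Derivation:
step 1: append 75 -> window=[75] (not full yet)
step 2: append 78 -> window=[75, 78] (not full yet)
step 3: append 5 -> window=[75, 78, 5] (not full yet)
step 4: append 36 -> window=[75, 78, 5, 36] -> max=78
step 5: append 13 -> window=[78, 5, 36, 13] -> max=78
step 6: append 84 -> window=[5, 36, 13, 84] -> max=84
step 7: append 66 -> window=[36, 13, 84, 66] -> max=84
step 8: append 72 -> window=[13, 84, 66, 72] -> max=84
step 9: append 76 -> window=[84, 66, 72, 76] -> max=84
step 10: append 58 -> window=[66, 72, 76, 58] -> max=76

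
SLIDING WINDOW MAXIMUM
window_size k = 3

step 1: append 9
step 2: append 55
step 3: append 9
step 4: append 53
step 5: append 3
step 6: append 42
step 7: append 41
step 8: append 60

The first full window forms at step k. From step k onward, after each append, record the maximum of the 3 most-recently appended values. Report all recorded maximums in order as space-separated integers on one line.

step 1: append 9 -> window=[9] (not full yet)
step 2: append 55 -> window=[9, 55] (not full yet)
step 3: append 9 -> window=[9, 55, 9] -> max=55
step 4: append 53 -> window=[55, 9, 53] -> max=55
step 5: append 3 -> window=[9, 53, 3] -> max=53
step 6: append 42 -> window=[53, 3, 42] -> max=53
step 7: append 41 -> window=[3, 42, 41] -> max=42
step 8: append 60 -> window=[42, 41, 60] -> max=60

Answer: 55 55 53 53 42 60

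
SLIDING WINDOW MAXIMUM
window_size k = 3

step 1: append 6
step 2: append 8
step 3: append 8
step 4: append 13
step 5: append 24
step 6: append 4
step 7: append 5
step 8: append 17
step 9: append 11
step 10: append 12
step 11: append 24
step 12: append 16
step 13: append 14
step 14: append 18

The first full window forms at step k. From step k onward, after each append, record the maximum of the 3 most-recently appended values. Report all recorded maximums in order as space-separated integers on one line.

Answer: 8 13 24 24 24 17 17 17 24 24 24 18

Derivation:
step 1: append 6 -> window=[6] (not full yet)
step 2: append 8 -> window=[6, 8] (not full yet)
step 3: append 8 -> window=[6, 8, 8] -> max=8
step 4: append 13 -> window=[8, 8, 13] -> max=13
step 5: append 24 -> window=[8, 13, 24] -> max=24
step 6: append 4 -> window=[13, 24, 4] -> max=24
step 7: append 5 -> window=[24, 4, 5] -> max=24
step 8: append 17 -> window=[4, 5, 17] -> max=17
step 9: append 11 -> window=[5, 17, 11] -> max=17
step 10: append 12 -> window=[17, 11, 12] -> max=17
step 11: append 24 -> window=[11, 12, 24] -> max=24
step 12: append 16 -> window=[12, 24, 16] -> max=24
step 13: append 14 -> window=[24, 16, 14] -> max=24
step 14: append 18 -> window=[16, 14, 18] -> max=18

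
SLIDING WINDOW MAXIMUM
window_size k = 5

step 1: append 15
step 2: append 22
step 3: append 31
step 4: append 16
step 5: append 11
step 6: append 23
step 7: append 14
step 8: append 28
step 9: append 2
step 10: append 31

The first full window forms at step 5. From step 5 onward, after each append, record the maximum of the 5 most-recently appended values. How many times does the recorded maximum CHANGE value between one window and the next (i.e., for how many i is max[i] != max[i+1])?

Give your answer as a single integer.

step 1: append 15 -> window=[15] (not full yet)
step 2: append 22 -> window=[15, 22] (not full yet)
step 3: append 31 -> window=[15, 22, 31] (not full yet)
step 4: append 16 -> window=[15, 22, 31, 16] (not full yet)
step 5: append 11 -> window=[15, 22, 31, 16, 11] -> max=31
step 6: append 23 -> window=[22, 31, 16, 11, 23] -> max=31
step 7: append 14 -> window=[31, 16, 11, 23, 14] -> max=31
step 8: append 28 -> window=[16, 11, 23, 14, 28] -> max=28
step 9: append 2 -> window=[11, 23, 14, 28, 2] -> max=28
step 10: append 31 -> window=[23, 14, 28, 2, 31] -> max=31
Recorded maximums: 31 31 31 28 28 31
Changes between consecutive maximums: 2

Answer: 2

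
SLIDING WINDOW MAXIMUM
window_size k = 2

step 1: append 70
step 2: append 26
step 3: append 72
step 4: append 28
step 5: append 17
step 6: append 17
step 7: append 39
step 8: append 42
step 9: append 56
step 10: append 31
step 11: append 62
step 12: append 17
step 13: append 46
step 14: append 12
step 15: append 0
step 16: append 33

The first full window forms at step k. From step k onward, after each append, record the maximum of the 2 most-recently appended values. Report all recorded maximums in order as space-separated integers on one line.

Answer: 70 72 72 28 17 39 42 56 56 62 62 46 46 12 33

Derivation:
step 1: append 70 -> window=[70] (not full yet)
step 2: append 26 -> window=[70, 26] -> max=70
step 3: append 72 -> window=[26, 72] -> max=72
step 4: append 28 -> window=[72, 28] -> max=72
step 5: append 17 -> window=[28, 17] -> max=28
step 6: append 17 -> window=[17, 17] -> max=17
step 7: append 39 -> window=[17, 39] -> max=39
step 8: append 42 -> window=[39, 42] -> max=42
step 9: append 56 -> window=[42, 56] -> max=56
step 10: append 31 -> window=[56, 31] -> max=56
step 11: append 62 -> window=[31, 62] -> max=62
step 12: append 17 -> window=[62, 17] -> max=62
step 13: append 46 -> window=[17, 46] -> max=46
step 14: append 12 -> window=[46, 12] -> max=46
step 15: append 0 -> window=[12, 0] -> max=12
step 16: append 33 -> window=[0, 33] -> max=33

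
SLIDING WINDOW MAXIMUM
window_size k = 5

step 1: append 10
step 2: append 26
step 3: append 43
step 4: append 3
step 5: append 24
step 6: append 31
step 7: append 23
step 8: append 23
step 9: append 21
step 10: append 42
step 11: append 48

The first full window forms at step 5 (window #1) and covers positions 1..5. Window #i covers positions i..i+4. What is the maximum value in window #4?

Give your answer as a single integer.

Answer: 31

Derivation:
step 1: append 10 -> window=[10] (not full yet)
step 2: append 26 -> window=[10, 26] (not full yet)
step 3: append 43 -> window=[10, 26, 43] (not full yet)
step 4: append 3 -> window=[10, 26, 43, 3] (not full yet)
step 5: append 24 -> window=[10, 26, 43, 3, 24] -> max=43
step 6: append 31 -> window=[26, 43, 3, 24, 31] -> max=43
step 7: append 23 -> window=[43, 3, 24, 31, 23] -> max=43
step 8: append 23 -> window=[3, 24, 31, 23, 23] -> max=31
Window #4 max = 31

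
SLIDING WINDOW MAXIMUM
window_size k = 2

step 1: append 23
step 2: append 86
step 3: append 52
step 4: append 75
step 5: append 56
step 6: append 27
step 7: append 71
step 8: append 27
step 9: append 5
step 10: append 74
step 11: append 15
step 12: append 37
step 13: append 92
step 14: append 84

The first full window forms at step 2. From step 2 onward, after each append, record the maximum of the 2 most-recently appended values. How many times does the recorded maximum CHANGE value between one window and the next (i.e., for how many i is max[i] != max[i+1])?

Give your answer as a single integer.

step 1: append 23 -> window=[23] (not full yet)
step 2: append 86 -> window=[23, 86] -> max=86
step 3: append 52 -> window=[86, 52] -> max=86
step 4: append 75 -> window=[52, 75] -> max=75
step 5: append 56 -> window=[75, 56] -> max=75
step 6: append 27 -> window=[56, 27] -> max=56
step 7: append 71 -> window=[27, 71] -> max=71
step 8: append 27 -> window=[71, 27] -> max=71
step 9: append 5 -> window=[27, 5] -> max=27
step 10: append 74 -> window=[5, 74] -> max=74
step 11: append 15 -> window=[74, 15] -> max=74
step 12: append 37 -> window=[15, 37] -> max=37
step 13: append 92 -> window=[37, 92] -> max=92
step 14: append 84 -> window=[92, 84] -> max=92
Recorded maximums: 86 86 75 75 56 71 71 27 74 74 37 92 92
Changes between consecutive maximums: 7

Answer: 7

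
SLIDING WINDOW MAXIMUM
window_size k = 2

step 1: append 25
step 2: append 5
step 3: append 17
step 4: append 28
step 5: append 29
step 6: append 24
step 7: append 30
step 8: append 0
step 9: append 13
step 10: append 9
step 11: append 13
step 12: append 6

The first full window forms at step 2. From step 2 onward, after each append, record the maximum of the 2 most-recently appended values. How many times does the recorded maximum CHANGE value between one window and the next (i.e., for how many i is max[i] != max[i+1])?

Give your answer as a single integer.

Answer: 5

Derivation:
step 1: append 25 -> window=[25] (not full yet)
step 2: append 5 -> window=[25, 5] -> max=25
step 3: append 17 -> window=[5, 17] -> max=17
step 4: append 28 -> window=[17, 28] -> max=28
step 5: append 29 -> window=[28, 29] -> max=29
step 6: append 24 -> window=[29, 24] -> max=29
step 7: append 30 -> window=[24, 30] -> max=30
step 8: append 0 -> window=[30, 0] -> max=30
step 9: append 13 -> window=[0, 13] -> max=13
step 10: append 9 -> window=[13, 9] -> max=13
step 11: append 13 -> window=[9, 13] -> max=13
step 12: append 6 -> window=[13, 6] -> max=13
Recorded maximums: 25 17 28 29 29 30 30 13 13 13 13
Changes between consecutive maximums: 5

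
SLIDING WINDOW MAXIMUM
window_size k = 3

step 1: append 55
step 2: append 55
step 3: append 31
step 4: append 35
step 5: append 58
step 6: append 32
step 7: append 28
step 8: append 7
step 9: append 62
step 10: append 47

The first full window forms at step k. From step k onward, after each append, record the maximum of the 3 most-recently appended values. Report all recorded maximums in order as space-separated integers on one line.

Answer: 55 55 58 58 58 32 62 62

Derivation:
step 1: append 55 -> window=[55] (not full yet)
step 2: append 55 -> window=[55, 55] (not full yet)
step 3: append 31 -> window=[55, 55, 31] -> max=55
step 4: append 35 -> window=[55, 31, 35] -> max=55
step 5: append 58 -> window=[31, 35, 58] -> max=58
step 6: append 32 -> window=[35, 58, 32] -> max=58
step 7: append 28 -> window=[58, 32, 28] -> max=58
step 8: append 7 -> window=[32, 28, 7] -> max=32
step 9: append 62 -> window=[28, 7, 62] -> max=62
step 10: append 47 -> window=[7, 62, 47] -> max=62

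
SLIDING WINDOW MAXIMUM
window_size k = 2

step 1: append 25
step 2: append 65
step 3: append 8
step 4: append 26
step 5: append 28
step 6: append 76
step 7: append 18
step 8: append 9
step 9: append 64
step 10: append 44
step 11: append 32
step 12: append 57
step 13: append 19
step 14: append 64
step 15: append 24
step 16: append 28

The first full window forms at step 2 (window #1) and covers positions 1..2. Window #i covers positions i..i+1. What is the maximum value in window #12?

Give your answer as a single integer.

Answer: 57

Derivation:
step 1: append 25 -> window=[25] (not full yet)
step 2: append 65 -> window=[25, 65] -> max=65
step 3: append 8 -> window=[65, 8] -> max=65
step 4: append 26 -> window=[8, 26] -> max=26
step 5: append 28 -> window=[26, 28] -> max=28
step 6: append 76 -> window=[28, 76] -> max=76
step 7: append 18 -> window=[76, 18] -> max=76
step 8: append 9 -> window=[18, 9] -> max=18
step 9: append 64 -> window=[9, 64] -> max=64
step 10: append 44 -> window=[64, 44] -> max=64
step 11: append 32 -> window=[44, 32] -> max=44
step 12: append 57 -> window=[32, 57] -> max=57
step 13: append 19 -> window=[57, 19] -> max=57
Window #12 max = 57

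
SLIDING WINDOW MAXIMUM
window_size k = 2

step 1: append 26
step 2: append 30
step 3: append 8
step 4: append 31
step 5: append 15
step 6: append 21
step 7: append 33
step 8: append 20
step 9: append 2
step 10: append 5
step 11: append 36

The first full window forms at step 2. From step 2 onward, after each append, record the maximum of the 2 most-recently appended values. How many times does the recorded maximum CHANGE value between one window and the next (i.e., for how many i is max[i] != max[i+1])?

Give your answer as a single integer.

step 1: append 26 -> window=[26] (not full yet)
step 2: append 30 -> window=[26, 30] -> max=30
step 3: append 8 -> window=[30, 8] -> max=30
step 4: append 31 -> window=[8, 31] -> max=31
step 5: append 15 -> window=[31, 15] -> max=31
step 6: append 21 -> window=[15, 21] -> max=21
step 7: append 33 -> window=[21, 33] -> max=33
step 8: append 20 -> window=[33, 20] -> max=33
step 9: append 2 -> window=[20, 2] -> max=20
step 10: append 5 -> window=[2, 5] -> max=5
step 11: append 36 -> window=[5, 36] -> max=36
Recorded maximums: 30 30 31 31 21 33 33 20 5 36
Changes between consecutive maximums: 6

Answer: 6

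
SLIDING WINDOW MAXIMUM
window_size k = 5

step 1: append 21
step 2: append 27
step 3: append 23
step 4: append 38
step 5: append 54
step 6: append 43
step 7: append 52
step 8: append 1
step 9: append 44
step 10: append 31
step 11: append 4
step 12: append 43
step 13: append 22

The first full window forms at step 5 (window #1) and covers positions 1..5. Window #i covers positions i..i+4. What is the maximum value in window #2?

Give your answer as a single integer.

step 1: append 21 -> window=[21] (not full yet)
step 2: append 27 -> window=[21, 27] (not full yet)
step 3: append 23 -> window=[21, 27, 23] (not full yet)
step 4: append 38 -> window=[21, 27, 23, 38] (not full yet)
step 5: append 54 -> window=[21, 27, 23, 38, 54] -> max=54
step 6: append 43 -> window=[27, 23, 38, 54, 43] -> max=54
Window #2 max = 54

Answer: 54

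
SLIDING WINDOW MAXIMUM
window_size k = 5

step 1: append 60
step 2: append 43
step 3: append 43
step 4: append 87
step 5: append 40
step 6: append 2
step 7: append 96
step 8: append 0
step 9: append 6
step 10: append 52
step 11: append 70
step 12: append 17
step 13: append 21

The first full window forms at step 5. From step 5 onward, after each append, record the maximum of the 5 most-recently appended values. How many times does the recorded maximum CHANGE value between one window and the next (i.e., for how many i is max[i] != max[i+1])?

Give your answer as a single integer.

Answer: 2

Derivation:
step 1: append 60 -> window=[60] (not full yet)
step 2: append 43 -> window=[60, 43] (not full yet)
step 3: append 43 -> window=[60, 43, 43] (not full yet)
step 4: append 87 -> window=[60, 43, 43, 87] (not full yet)
step 5: append 40 -> window=[60, 43, 43, 87, 40] -> max=87
step 6: append 2 -> window=[43, 43, 87, 40, 2] -> max=87
step 7: append 96 -> window=[43, 87, 40, 2, 96] -> max=96
step 8: append 0 -> window=[87, 40, 2, 96, 0] -> max=96
step 9: append 6 -> window=[40, 2, 96, 0, 6] -> max=96
step 10: append 52 -> window=[2, 96, 0, 6, 52] -> max=96
step 11: append 70 -> window=[96, 0, 6, 52, 70] -> max=96
step 12: append 17 -> window=[0, 6, 52, 70, 17] -> max=70
step 13: append 21 -> window=[6, 52, 70, 17, 21] -> max=70
Recorded maximums: 87 87 96 96 96 96 96 70 70
Changes between consecutive maximums: 2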